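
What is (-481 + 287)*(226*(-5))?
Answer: 219220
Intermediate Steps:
(-481 + 287)*(226*(-5)) = -194*(-1130) = 219220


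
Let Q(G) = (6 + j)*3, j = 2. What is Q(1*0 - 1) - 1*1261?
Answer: -1237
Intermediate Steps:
Q(G) = 24 (Q(G) = (6 + 2)*3 = 8*3 = 24)
Q(1*0 - 1) - 1*1261 = 24 - 1*1261 = 24 - 1261 = -1237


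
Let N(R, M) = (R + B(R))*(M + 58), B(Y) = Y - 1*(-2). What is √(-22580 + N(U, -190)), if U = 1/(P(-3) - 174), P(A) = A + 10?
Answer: 2*I*√159263057/167 ≈ 151.14*I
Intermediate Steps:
B(Y) = 2 + Y (B(Y) = Y + 2 = 2 + Y)
P(A) = 10 + A
U = -1/167 (U = 1/((10 - 3) - 174) = 1/(7 - 174) = 1/(-167) = -1/167 ≈ -0.0059880)
N(R, M) = (2 + 2*R)*(58 + M) (N(R, M) = (R + (2 + R))*(M + 58) = (2 + 2*R)*(58 + M))
√(-22580 + N(U, -190)) = √(-22580 + (116 + 2*(-190) + 116*(-1/167) + 2*(-190)*(-1/167))) = √(-22580 + (116 - 380 - 116/167 + 380/167)) = √(-22580 - 43824/167) = √(-3814684/167) = 2*I*√159263057/167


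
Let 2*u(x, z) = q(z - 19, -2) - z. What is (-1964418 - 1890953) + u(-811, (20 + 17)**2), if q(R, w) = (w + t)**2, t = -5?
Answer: -3856031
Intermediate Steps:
q(R, w) = (-5 + w)**2 (q(R, w) = (w - 5)**2 = (-5 + w)**2)
u(x, z) = 49/2 - z/2 (u(x, z) = ((-5 - 2)**2 - z)/2 = ((-7)**2 - z)/2 = (49 - z)/2 = 49/2 - z/2)
(-1964418 - 1890953) + u(-811, (20 + 17)**2) = (-1964418 - 1890953) + (49/2 - (20 + 17)**2/2) = -3855371 + (49/2 - 1/2*37**2) = -3855371 + (49/2 - 1/2*1369) = -3855371 + (49/2 - 1369/2) = -3855371 - 660 = -3856031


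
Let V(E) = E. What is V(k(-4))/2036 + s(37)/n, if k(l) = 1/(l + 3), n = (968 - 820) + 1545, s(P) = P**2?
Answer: 2785591/3446948 ≈ 0.80813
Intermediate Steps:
n = 1693 (n = 148 + 1545 = 1693)
k(l) = 1/(3 + l)
V(k(-4))/2036 + s(37)/n = 1/((3 - 4)*2036) + 37**2/1693 = (1/2036)/(-1) + 1369*(1/1693) = -1*1/2036 + 1369/1693 = -1/2036 + 1369/1693 = 2785591/3446948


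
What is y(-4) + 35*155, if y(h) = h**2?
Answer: 5441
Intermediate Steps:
y(-4) + 35*155 = (-4)**2 + 35*155 = 16 + 5425 = 5441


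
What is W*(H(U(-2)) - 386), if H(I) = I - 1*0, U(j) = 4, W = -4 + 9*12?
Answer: -39728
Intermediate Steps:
W = 104 (W = -4 + 108 = 104)
H(I) = I (H(I) = I + 0 = I)
W*(H(U(-2)) - 386) = 104*(4 - 386) = 104*(-382) = -39728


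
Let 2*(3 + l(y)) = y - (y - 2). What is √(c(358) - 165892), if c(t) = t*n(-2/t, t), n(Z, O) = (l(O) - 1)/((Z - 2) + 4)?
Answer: I*√2356822370/119 ≈ 407.96*I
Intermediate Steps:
l(y) = -2 (l(y) = -3 + (y - (y - 2))/2 = -3 + (y - (-2 + y))/2 = -3 + (y + (2 - y))/2 = -3 + (½)*2 = -3 + 1 = -2)
n(Z, O) = -3/(2 + Z) (n(Z, O) = (-2 - 1)/((Z - 2) + 4) = -3/((-2 + Z) + 4) = -3/(2 + Z))
c(t) = -3*t/(2 - 2/t) (c(t) = t*(-3/(2 - 2/t)) = -3*t/(2 - 2/t))
√(c(358) - 165892) = √(-3*358²/(-2 + 2*358) - 165892) = √(-3*128164/(-2 + 716) - 165892) = √(-3*128164/714 - 165892) = √(-3*128164*1/714 - 165892) = √(-64082/119 - 165892) = √(-19805230/119) = I*√2356822370/119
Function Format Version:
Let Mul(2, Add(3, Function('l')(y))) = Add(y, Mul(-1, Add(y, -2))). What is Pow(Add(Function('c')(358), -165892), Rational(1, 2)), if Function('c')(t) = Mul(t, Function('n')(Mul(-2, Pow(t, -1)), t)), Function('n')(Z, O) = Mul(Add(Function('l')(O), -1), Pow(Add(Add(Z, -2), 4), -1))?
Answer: Mul(Rational(1, 119), I, Pow(2356822370, Rational(1, 2))) ≈ Mul(407.96, I)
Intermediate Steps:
Function('l')(y) = -2 (Function('l')(y) = Add(-3, Mul(Rational(1, 2), Add(y, Mul(-1, Add(y, -2))))) = Add(-3, Mul(Rational(1, 2), Add(y, Mul(-1, Add(-2, y))))) = Add(-3, Mul(Rational(1, 2), Add(y, Add(2, Mul(-1, y))))) = Add(-3, Mul(Rational(1, 2), 2)) = Add(-3, 1) = -2)
Function('n')(Z, O) = Mul(-3, Pow(Add(2, Z), -1)) (Function('n')(Z, O) = Mul(Add(-2, -1), Pow(Add(Add(Z, -2), 4), -1)) = Mul(-3, Pow(Add(Add(-2, Z), 4), -1)) = Mul(-3, Pow(Add(2, Z), -1)))
Function('c')(t) = Mul(-3, t, Pow(Add(2, Mul(-2, Pow(t, -1))), -1)) (Function('c')(t) = Mul(t, Mul(-3, Pow(Add(2, Mul(-2, Pow(t, -1))), -1))) = Mul(-3, t, Pow(Add(2, Mul(-2, Pow(t, -1))), -1)))
Pow(Add(Function('c')(358), -165892), Rational(1, 2)) = Pow(Add(Mul(-3, Pow(358, 2), Pow(Add(-2, Mul(2, 358)), -1)), -165892), Rational(1, 2)) = Pow(Add(Mul(-3, 128164, Pow(Add(-2, 716), -1)), -165892), Rational(1, 2)) = Pow(Add(Mul(-3, 128164, Pow(714, -1)), -165892), Rational(1, 2)) = Pow(Add(Mul(-3, 128164, Rational(1, 714)), -165892), Rational(1, 2)) = Pow(Add(Rational(-64082, 119), -165892), Rational(1, 2)) = Pow(Rational(-19805230, 119), Rational(1, 2)) = Mul(Rational(1, 119), I, Pow(2356822370, Rational(1, 2)))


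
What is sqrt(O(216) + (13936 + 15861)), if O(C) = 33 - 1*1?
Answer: sqrt(29829) ≈ 172.71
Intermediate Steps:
O(C) = 32 (O(C) = 33 - 1 = 32)
sqrt(O(216) + (13936 + 15861)) = sqrt(32 + (13936 + 15861)) = sqrt(32 + 29797) = sqrt(29829)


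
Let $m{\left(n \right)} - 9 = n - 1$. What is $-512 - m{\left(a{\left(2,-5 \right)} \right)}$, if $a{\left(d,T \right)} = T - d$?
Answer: $-513$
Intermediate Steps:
$m{\left(n \right)} = 8 + n$ ($m{\left(n \right)} = 9 + \left(n - 1\right) = 9 + \left(-1 + n\right) = 8 + n$)
$-512 - m{\left(a{\left(2,-5 \right)} \right)} = -512 - \left(8 - 7\right) = -512 - 1 = -513$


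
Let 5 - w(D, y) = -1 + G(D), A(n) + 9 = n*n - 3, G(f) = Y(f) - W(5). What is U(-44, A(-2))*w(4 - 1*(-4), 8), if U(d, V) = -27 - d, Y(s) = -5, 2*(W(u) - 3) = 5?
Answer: 561/2 ≈ 280.50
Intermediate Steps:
W(u) = 11/2 (W(u) = 3 + (½)*5 = 3 + 5/2 = 11/2)
G(f) = -21/2 (G(f) = -5 - 1*11/2 = -5 - 11/2 = -21/2)
A(n) = -12 + n² (A(n) = -9 + (n*n - 3) = -9 + (n² - 3) = -9 + (-3 + n²) = -12 + n²)
w(D, y) = 33/2 (w(D, y) = 5 - (-1 - 21/2) = 5 - 1*(-23/2) = 5 + 23/2 = 33/2)
U(-44, A(-2))*w(4 - 1*(-4), 8) = (-27 - 1*(-44))*(33/2) = (-27 + 44)*(33/2) = 17*(33/2) = 561/2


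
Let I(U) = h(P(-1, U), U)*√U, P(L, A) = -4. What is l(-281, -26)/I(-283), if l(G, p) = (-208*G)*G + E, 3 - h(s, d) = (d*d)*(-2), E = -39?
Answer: 16423927*I*√283/45331223 ≈ 6.095*I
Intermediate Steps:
h(s, d) = 3 + 2*d² (h(s, d) = 3 - d*d*(-2) = 3 - d²*(-2) = 3 - (-2)*d² = 3 + 2*d²)
l(G, p) = -39 - 208*G² (l(G, p) = (-208*G)*G - 39 = -208*G² - 39 = -39 - 208*G²)
I(U) = √U*(3 + 2*U²) (I(U) = (3 + 2*U²)*√U = √U*(3 + 2*U²))
l(-281, -26)/I(-283) = (-39 - 208*(-281)²)/((√(-283)*(3 + 2*(-283)²))) = (-39 - 208*78961)/(((I*√283)*(3 + 2*80089))) = (-39 - 16423888)/(((I*√283)*(3 + 160178))) = -16423927*(-I*√283/45331223) = -(-16423927)*I*√283/45331223 = 16423927*I*√283/45331223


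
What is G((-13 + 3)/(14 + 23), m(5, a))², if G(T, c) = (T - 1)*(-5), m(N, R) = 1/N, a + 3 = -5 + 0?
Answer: 55225/1369 ≈ 40.340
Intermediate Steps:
a = -8 (a = -3 + (-5 + 0) = -3 - 5 = -8)
G(T, c) = 5 - 5*T (G(T, c) = (-1 + T)*(-5) = 5 - 5*T)
G((-13 + 3)/(14 + 23), m(5, a))² = (5 - 5*(-13 + 3)/(14 + 23))² = (5 - (-50)/37)² = (5 - 5*(-10/37))² = (5 + 50/37)² = (235/37)² = 55225/1369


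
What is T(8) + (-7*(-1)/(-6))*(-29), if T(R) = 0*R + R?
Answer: 251/6 ≈ 41.833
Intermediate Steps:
T(R) = R (T(R) = 0 + R = R)
T(8) + (-7*(-1)/(-6))*(-29) = 8 + (-7*(-1)/(-6))*(-29) = 8 + (7*(-⅙))*(-29) = 8 - 7/6*(-29) = 8 + 203/6 = 251/6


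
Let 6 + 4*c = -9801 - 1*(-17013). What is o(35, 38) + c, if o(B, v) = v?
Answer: 3679/2 ≈ 1839.5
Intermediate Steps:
c = 3603/2 (c = -3/2 + (-9801 - 1*(-17013))/4 = -3/2 + (-9801 + 17013)/4 = -3/2 + (1/4)*7212 = -3/2 + 1803 = 3603/2 ≈ 1801.5)
o(35, 38) + c = 38 + 3603/2 = 3679/2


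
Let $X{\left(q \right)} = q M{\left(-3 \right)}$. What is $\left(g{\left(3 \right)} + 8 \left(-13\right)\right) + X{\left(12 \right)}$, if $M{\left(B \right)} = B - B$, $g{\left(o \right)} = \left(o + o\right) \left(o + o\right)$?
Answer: $-68$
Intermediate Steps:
$g{\left(o \right)} = 4 o^{2}$ ($g{\left(o \right)} = 2 o 2 o = 4 o^{2}$)
$M{\left(B \right)} = 0$
$X{\left(q \right)} = 0$ ($X{\left(q \right)} = q 0 = 0$)
$\left(g{\left(3 \right)} + 8 \left(-13\right)\right) + X{\left(12 \right)} = \left(4 \cdot 3^{2} + 8 \left(-13\right)\right) + 0 = \left(4 \cdot 9 - 104\right) + 0 = \left(36 - 104\right) + 0 = -68 + 0 = -68$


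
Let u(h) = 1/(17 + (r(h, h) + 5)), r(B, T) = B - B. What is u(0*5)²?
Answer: 1/484 ≈ 0.0020661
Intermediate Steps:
r(B, T) = 0
u(h) = 1/22 (u(h) = 1/(17 + (0 + 5)) = 1/(17 + 5) = 1/22)
u(0*5)² = (1/22)² = 1/484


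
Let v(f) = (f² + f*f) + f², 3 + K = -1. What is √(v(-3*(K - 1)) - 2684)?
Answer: 7*I*√41 ≈ 44.822*I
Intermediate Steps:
K = -4 (K = -3 - 1 = -4)
v(f) = 3*f² (v(f) = (f² + f²) + f² = 2*f² + f² = 3*f²)
√(v(-3*(K - 1)) - 2684) = √(3*(-3*(-4 - 1))² - 2684) = √(3*(-3*(-5))² - 2684) = √(3*15² - 2684) = √(3*225 - 2684) = √(675 - 2684) = √(-2009) = 7*I*√41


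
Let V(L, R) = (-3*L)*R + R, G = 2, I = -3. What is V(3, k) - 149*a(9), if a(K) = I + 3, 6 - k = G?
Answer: -32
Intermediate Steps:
k = 4 (k = 6 - 1*2 = 6 - 2 = 4)
V(L, R) = R - 3*L*R (V(L, R) = -3*L*R + R = R - 3*L*R)
a(K) = 0 (a(K) = -3 + 3 = 0)
V(3, k) - 149*a(9) = 4*(1 - 3*3) - 149*0 = 4*(1 - 9) + 0 = 4*(-8) + 0 = -32 + 0 = -32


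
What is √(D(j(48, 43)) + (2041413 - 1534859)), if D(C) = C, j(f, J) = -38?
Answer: 2*√126629 ≈ 711.70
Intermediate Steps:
√(D(j(48, 43)) + (2041413 - 1534859)) = √(-38 + (2041413 - 1534859)) = √(-38 + 506554) = √506516 = 2*√126629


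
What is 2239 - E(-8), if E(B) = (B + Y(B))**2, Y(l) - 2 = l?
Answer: 2043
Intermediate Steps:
Y(l) = 2 + l
E(B) = (2 + 2*B)**2 (E(B) = (B + (2 + B))**2 = (2 + 2*B)**2)
2239 - E(-8) = 2239 - 4*(1 - 8)**2 = 2239 - 4*(-7)**2 = 2239 - 4*49 = 2239 - 1*196 = 2239 - 196 = 2043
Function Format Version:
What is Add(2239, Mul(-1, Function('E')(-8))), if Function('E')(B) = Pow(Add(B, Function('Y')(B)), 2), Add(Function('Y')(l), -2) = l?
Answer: 2043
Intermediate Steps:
Function('Y')(l) = Add(2, l)
Function('E')(B) = Pow(Add(2, Mul(2, B)), 2) (Function('E')(B) = Pow(Add(B, Add(2, B)), 2) = Pow(Add(2, Mul(2, B)), 2))
Add(2239, Mul(-1, Function('E')(-8))) = Add(2239, Mul(-1, Mul(4, Pow(Add(1, -8), 2)))) = Add(2239, Mul(-1, Mul(4, Pow(-7, 2)))) = Add(2239, Mul(-1, Mul(4, 49))) = Add(2239, Mul(-1, 196)) = Add(2239, -196) = 2043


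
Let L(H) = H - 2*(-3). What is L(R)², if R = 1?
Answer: 49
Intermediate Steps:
L(H) = 6 + H (L(H) = H + 6 = 6 + H)
L(R)² = (6 + 1)² = 7² = 49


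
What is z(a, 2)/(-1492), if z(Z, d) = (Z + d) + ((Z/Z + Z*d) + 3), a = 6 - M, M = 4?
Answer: -3/373 ≈ -0.0080429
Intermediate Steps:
a = 2 (a = 6 - 1*4 = 6 - 4 = 2)
z(Z, d) = 4 + Z + d + Z*d (z(Z, d) = (Z + d) + ((1 + Z*d) + 3) = (Z + d) + (4 + Z*d) = 4 + Z + d + Z*d)
z(a, 2)/(-1492) = (4 + 2 + 2 + 2*2)/(-1492) = (4 + 2 + 2 + 4)*(-1/1492) = 12*(-1/1492) = -3/373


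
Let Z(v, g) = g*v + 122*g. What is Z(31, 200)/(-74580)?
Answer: -510/1243 ≈ -0.41030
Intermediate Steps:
Z(v, g) = 122*g + g*v
Z(31, 200)/(-74580) = (200*(122 + 31))/(-74580) = (200*153)*(-1/74580) = 30600*(-1/74580) = -510/1243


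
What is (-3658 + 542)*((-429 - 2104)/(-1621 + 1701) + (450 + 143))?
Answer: -34982553/20 ≈ -1.7491e+6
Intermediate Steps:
(-3658 + 542)*((-429 - 2104)/(-1621 + 1701) + (450 + 143)) = -3116*(-2533/80 + 593) = -3116*44907/80 = -34982553/20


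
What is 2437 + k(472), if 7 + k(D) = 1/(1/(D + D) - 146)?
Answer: 334908946/137823 ≈ 2430.0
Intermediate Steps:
k(D) = -7 + 1/(-146 + 1/(2*D)) (k(D) = -7 + 1/(1/(D + D) - 146) = -7 + 1/(1/(2*D) - 146) = -7 + 1/(-146 + 1/(2*D)))
2437 + k(472) = 2437 + (7 - 2046*472)/(-1 + 292*472) = 2437 + (7 - 965712)/(-1 + 137824) = 2437 - 965705/137823 = 334908946/137823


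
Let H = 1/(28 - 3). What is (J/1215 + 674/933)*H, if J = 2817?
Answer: 127673/1049625 ≈ 0.12164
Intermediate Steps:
H = 1/25 ≈ 0.040000
(J/1215 + 674/933)*H = (2817/1215 + 674/933)*(1/25) = (2817*(1/1215) + 674*(1/933))*(1/25) = (313/135 + 674/933)*(1/25) = (127673/41985)*(1/25) = 127673/1049625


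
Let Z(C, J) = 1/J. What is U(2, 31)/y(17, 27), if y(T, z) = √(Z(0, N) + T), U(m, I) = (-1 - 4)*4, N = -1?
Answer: -5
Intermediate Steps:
U(m, I) = -20 (U(m, I) = -5*4 = -20)
y(T, z) = √(-1 + T) (y(T, z) = √(1/(-1) + T) = √(-1 + T))
U(2, 31)/y(17, 27) = -20/√(-1 + 17) = -20/(√16) = -20/4 = -20*¼ = -5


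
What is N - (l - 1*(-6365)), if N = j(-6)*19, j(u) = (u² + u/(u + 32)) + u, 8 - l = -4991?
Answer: -140379/13 ≈ -10798.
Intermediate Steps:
l = 4999 (l = 8 - 1*(-4991) = 8 + 4991 = 4999)
j(u) = u + u² + u/(32 + u) (j(u) = (u² + u/(32 + u)) + u = u + u² + u/(32 + u))
N = 7353/13 (N = -6*(33 + (-6)² + 33*(-6))/(32 - 6)*19 = -6*(33 + 36 - 198)/26*19 = -6*1/26*(-129)*19 = (387/13)*19 = 7353/13 ≈ 565.62)
N - (l - 1*(-6365)) = 7353/13 - (4999 - 1*(-6365)) = 7353/13 - (4999 + 6365) = 7353/13 - 1*11364 = 7353/13 - 11364 = -140379/13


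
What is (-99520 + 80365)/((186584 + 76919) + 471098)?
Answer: -6385/244867 ≈ -0.026075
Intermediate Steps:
(-99520 + 80365)/((186584 + 76919) + 471098) = -19155/(263503 + 471098) = -19155/734601 = -19155*1/734601 = -6385/244867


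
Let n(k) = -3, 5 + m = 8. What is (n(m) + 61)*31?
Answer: 1798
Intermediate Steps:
m = 3 (m = -5 + 8 = 3)
(n(m) + 61)*31 = (-3 + 61)*31 = 58*31 = 1798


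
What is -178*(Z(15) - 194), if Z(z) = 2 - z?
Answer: 36846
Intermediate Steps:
-178*(Z(15) - 194) = -178*((2 - 1*15) - 194) = -178*((2 - 15) - 194) = -178*(-13 - 194) = -178*(-207) = 36846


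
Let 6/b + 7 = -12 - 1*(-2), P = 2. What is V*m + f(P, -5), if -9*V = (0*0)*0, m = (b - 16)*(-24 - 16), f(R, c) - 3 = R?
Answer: 5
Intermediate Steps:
b = -6/17 (b = 6/(-7 + (-12 - 1*(-2))) = 6/(-7 + (-12 + 2)) = 6/(-7 - 10) = 6/(-17) = 6*(-1/17) = -6/17 ≈ -0.35294)
f(R, c) = 3 + R
m = 11120/17 (m = (-6/17 - 16)*(-24 - 16) = -278/17*(-40) = 11120/17 ≈ 654.12)
V = 0 (V = -0*0*0/9 = -0*0 = -⅑*0 = 0)
V*m + f(P, -5) = 0*(11120/17) + (3 + 2) = 0 + 5 = 5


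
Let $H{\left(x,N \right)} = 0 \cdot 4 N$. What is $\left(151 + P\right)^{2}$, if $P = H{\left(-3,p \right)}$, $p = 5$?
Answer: $22801$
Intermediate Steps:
$H{\left(x,N \right)} = 0$ ($H{\left(x,N \right)} = 0 N = 0$)
$P = 0$
$\left(151 + P\right)^{2} = \left(151 + 0\right)^{2} = 151^{2} = 22801$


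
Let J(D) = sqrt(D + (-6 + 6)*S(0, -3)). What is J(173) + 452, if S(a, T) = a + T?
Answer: 452 + sqrt(173) ≈ 465.15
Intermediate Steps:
S(a, T) = T + a
J(D) = sqrt(D) (J(D) = sqrt(D + (-6 + 6)*(-3 + 0)) = sqrt(D + 0*(-3)) = sqrt(D + 0) = sqrt(D))
J(173) + 452 = sqrt(173) + 452 = 452 + sqrt(173)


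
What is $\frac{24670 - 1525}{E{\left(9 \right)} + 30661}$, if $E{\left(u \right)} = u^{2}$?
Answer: $\frac{23145}{30742} \approx 0.75288$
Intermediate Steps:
$\frac{24670 - 1525}{E{\left(9 \right)} + 30661} = \frac{24670 - 1525}{9^{2} + 30661} = \frac{23145}{81 + 30661} = \frac{23145}{30742}$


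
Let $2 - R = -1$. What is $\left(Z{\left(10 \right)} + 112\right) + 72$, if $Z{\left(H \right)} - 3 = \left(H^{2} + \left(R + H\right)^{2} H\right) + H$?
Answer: $1987$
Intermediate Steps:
$R = 3$ ($R = 2 - -1 = 2 + 1 = 3$)
$Z{\left(H \right)} = 3 + H + H^{2} + H \left(3 + H\right)^{2}$ ($Z{\left(H \right)} = 3 + \left(\left(H^{2} + \left(3 + H\right)^{2} H\right) + H\right) = 3 + \left(\left(H^{2} + H \left(3 + H\right)^{2}\right) + H\right) = 3 + \left(H + H^{2} + H \left(3 + H\right)^{2}\right) = 3 + H + H^{2} + H \left(3 + H\right)^{2}$)
$\left(Z{\left(10 \right)} + 112\right) + 72 = \left(\left(3 + 10 + 10^{2} + 10 \left(3 + 10\right)^{2}\right) + 112\right) + 72 = \left(\left(3 + 10 + 100 + 10 \cdot 13^{2}\right) + 112\right) + 72 = \left(\left(3 + 10 + 100 + 10 \cdot 169\right) + 112\right) + 72 = \left(\left(3 + 10 + 100 + 1690\right) + 112\right) + 72 = \left(1803 + 112\right) + 72 = 1915 + 72 = 1987$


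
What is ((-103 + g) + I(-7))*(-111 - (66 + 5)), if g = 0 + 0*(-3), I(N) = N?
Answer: 20020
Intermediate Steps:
g = 0 (g = 0 + 0 = 0)
((-103 + g) + I(-7))*(-111 - (66 + 5)) = ((-103 + 0) - 7)*(-111 - (66 + 5)) = (-103 - 7)*(-111 - 1*71) = -110*(-111 - 71) = -110*(-182) = 20020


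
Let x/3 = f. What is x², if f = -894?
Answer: 7193124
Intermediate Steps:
x = -2682 (x = 3*(-894) = -2682)
x² = (-2682)² = 7193124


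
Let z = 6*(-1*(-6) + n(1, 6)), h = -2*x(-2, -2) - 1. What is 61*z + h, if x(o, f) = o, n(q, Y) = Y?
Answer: 4395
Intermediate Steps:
h = 3 (h = -2*(-2) - 1 = 4 - 1 = 3)
z = 72 (z = 6*(-1*(-6) + 6) = 6*(6 + 6) = 6*12 = 72)
61*z + h = 61*72 + 3 = 4392 + 3 = 4395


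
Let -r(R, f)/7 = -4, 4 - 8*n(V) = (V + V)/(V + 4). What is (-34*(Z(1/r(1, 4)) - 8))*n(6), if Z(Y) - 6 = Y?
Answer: 187/8 ≈ 23.375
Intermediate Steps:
n(V) = 1/2 - V/(4*(4 + V)) (n(V) = 1/2 - (V + V)/(8*(V + 4)) = 1/2 - 2*V/(8*(4 + V)) = 1/2 - V/(4*(4 + V)))
r(R, f) = 28 (r(R, f) = -7*(-4) = 28)
Z(Y) = 6 + Y
(-34*(Z(1/r(1, 4)) - 8))*n(6) = (-34*((6 + 1/28) - 8))*((8 + 6)/(4*(4 + 6))) = (-34*((6 + 1/28) - 8))*((1/4)*14/10) = (-34*(169/28 - 8))*((1/4)*(1/10)*14) = -34*(-55/28)*(7/20) = (935/14)*(7/20) = 187/8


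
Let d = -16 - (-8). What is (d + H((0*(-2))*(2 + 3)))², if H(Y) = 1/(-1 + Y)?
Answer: 81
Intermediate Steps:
d = -8 (d = -16 - 1*(-8) = -16 + 8 = -8)
(d + H((0*(-2))*(2 + 3)))² = (-8 + 1/(-1 + (0*(-2))*(2 + 3)))² = (-8 + 1/(-1 + 0*5))² = (-8 + 1/(-1 + 0))² = (-8 + 1/(-1))² = (-8 - 1)² = (-9)² = 81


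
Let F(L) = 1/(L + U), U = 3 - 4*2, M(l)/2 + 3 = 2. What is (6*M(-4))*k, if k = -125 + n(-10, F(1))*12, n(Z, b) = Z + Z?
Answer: 4380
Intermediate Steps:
M(l) = -2 (M(l) = -6 + 2*2 = -6 + 4 = -2)
U = -5 (U = 3 - 8 = -5)
F(L) = 1/(-5 + L) (F(L) = 1/(L - 5) = 1/(-5 + L))
n(Z, b) = 2*Z
k = -365 (k = -125 + (2*(-10))*12 = -125 - 20*12 = -125 - 240 = -365)
(6*M(-4))*k = (6*(-2))*(-365) = -12*(-365) = 4380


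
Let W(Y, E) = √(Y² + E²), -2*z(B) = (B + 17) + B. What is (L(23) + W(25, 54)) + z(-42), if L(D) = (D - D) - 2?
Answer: 63/2 + √3541 ≈ 91.006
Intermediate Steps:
L(D) = -2 (L(D) = 0 - 2 = -2)
z(B) = -17/2 - B (z(B) = -((B + 17) + B)/2 = -((17 + B) + B)/2 = -(17 + 2*B)/2 = -17/2 - B)
W(Y, E) = √(E² + Y²)
(L(23) + W(25, 54)) + z(-42) = (-2 + √(54² + 25²)) + (-17/2 - 1*(-42)) = (-2 + √(2916 + 625)) + (-17/2 + 42) = (-2 + √3541) + 67/2 = 63/2 + √3541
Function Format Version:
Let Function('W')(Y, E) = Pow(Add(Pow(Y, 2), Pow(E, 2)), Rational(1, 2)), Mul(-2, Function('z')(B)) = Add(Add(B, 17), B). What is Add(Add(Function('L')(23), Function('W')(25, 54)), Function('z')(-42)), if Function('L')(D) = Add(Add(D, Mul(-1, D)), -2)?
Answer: Add(Rational(63, 2), Pow(3541, Rational(1, 2))) ≈ 91.006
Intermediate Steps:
Function('L')(D) = -2 (Function('L')(D) = Add(0, -2) = -2)
Function('z')(B) = Add(Rational(-17, 2), Mul(-1, B)) (Function('z')(B) = Mul(Rational(-1, 2), Add(Add(B, 17), B)) = Mul(Rational(-1, 2), Add(Add(17, B), B)) = Mul(Rational(-1, 2), Add(17, Mul(2, B))) = Add(Rational(-17, 2), Mul(-1, B)))
Function('W')(Y, E) = Pow(Add(Pow(E, 2), Pow(Y, 2)), Rational(1, 2))
Add(Add(Function('L')(23), Function('W')(25, 54)), Function('z')(-42)) = Add(Add(-2, Pow(Add(Pow(54, 2), Pow(25, 2)), Rational(1, 2))), Add(Rational(-17, 2), Mul(-1, -42))) = Add(Add(-2, Pow(Add(2916, 625), Rational(1, 2))), Add(Rational(-17, 2), 42)) = Add(Add(-2, Pow(3541, Rational(1, 2))), Rational(67, 2)) = Add(Rational(63, 2), Pow(3541, Rational(1, 2)))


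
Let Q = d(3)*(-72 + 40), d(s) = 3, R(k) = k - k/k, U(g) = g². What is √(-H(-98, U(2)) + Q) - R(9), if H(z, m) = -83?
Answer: -8 + I*√13 ≈ -8.0 + 3.6056*I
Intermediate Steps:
R(k) = -1 + k (R(k) = k - 1*1 = k - 1 = -1 + k)
Q = -96 (Q = 3*(-72 + 40) = 3*(-32) = -96)
√(-H(-98, U(2)) + Q) - R(9) = √(-1*(-83) - 96) - (-1 + 9) = √(83 - 96) - 1*8 = √(-13) - 8 = I*√13 - 8 = -8 + I*√13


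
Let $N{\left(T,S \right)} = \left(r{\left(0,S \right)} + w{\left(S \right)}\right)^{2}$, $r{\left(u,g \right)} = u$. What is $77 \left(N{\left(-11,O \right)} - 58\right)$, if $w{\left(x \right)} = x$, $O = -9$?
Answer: $1771$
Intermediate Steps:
$N{\left(T,S \right)} = S^{2}$ ($N{\left(T,S \right)} = \left(0 + S\right)^{2} = S^{2}$)
$77 \left(N{\left(-11,O \right)} - 58\right) = 77 \left(\left(-9\right)^{2} - 58\right) = 77 \left(81 - 58\right) = 77 \cdot 23 = 1771$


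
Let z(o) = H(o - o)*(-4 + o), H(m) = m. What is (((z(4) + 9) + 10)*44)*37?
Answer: 30932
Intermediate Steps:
z(o) = 0 (z(o) = (o - o)*(-4 + o) = 0*(-4 + o) = 0)
(((z(4) + 9) + 10)*44)*37 = (((0 + 9) + 10)*44)*37 = ((9 + 10)*44)*37 = (19*44)*37 = 836*37 = 30932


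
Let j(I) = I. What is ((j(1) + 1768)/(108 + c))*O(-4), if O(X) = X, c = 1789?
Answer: -7076/1897 ≈ -3.7301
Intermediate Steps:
((j(1) + 1768)/(108 + c))*O(-4) = ((1 + 1768)/(108 + 1789))*(-4) = (1769/1897)*(-4) = -7076/1897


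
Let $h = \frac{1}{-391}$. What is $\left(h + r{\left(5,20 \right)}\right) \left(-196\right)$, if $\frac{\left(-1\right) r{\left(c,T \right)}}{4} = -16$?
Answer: $- \frac{4904508}{391} \approx -12544.0$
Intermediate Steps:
$h = - \frac{1}{391} \approx -0.0025575$
$r{\left(c,T \right)} = 64$ ($r{\left(c,T \right)} = \left(-4\right) \left(-16\right) = 64$)
$\left(h + r{\left(5,20 \right)}\right) \left(-196\right) = \left(- \frac{1}{391} + 64\right) \left(-196\right) = \frac{25023}{391} \left(-196\right) = - \frac{4904508}{391}$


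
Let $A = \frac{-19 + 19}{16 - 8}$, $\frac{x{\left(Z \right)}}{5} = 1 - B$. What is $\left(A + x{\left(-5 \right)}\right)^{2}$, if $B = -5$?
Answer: $900$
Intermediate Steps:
$x{\left(Z \right)} = 30$ ($x{\left(Z \right)} = 5 \left(1 - -5\right) = 5 \left(1 + 5\right) = 5 \cdot 6 = 30$)
$A = 0$ ($A = \frac{0}{8} = 0 \cdot \frac{1}{8} = 0$)
$\left(A + x{\left(-5 \right)}\right)^{2} = \left(0 + 30\right)^{2} = 30^{2} = 900$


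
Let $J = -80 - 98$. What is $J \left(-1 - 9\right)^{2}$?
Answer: $-17800$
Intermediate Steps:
$J = -178$
$J \left(-1 - 9\right)^{2} = - 178 \left(-1 - 9\right)^{2} = - 178 \left(-10\right)^{2} = \left(-178\right) 100 = -17800$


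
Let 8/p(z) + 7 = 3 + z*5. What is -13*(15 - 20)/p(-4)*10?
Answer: -1950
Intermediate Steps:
p(z) = 8/(-4 + 5*z) (p(z) = 8/(-7 + (3 + z*5)) = 8/(-7 + (3 + 5*z)) = 8/(-4 + 5*z))
-13*(15 - 20)/p(-4)*10 = -13*(15 - 20)/(8/(-4 + 5*(-4)))*10 = -(-65)/(8/(-4 - 20))*10 = -(-65)/(8/(-24))*10 = -(-65)/(8*(-1/24))*10 = -(-65)/(-1/3)*10 = -(-65)*(-3)*10 = -13*15*10 = -195*10 = -1950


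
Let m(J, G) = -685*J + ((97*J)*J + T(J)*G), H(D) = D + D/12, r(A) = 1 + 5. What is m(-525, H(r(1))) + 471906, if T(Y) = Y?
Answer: 55127487/2 ≈ 2.7564e+7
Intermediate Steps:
r(A) = 6
H(D) = 13*D/12 (H(D) = D + D*(1/12) = D + D/12 = 13*D/12)
m(J, G) = -685*J + 97*J² + G*J (m(J, G) = -685*J + ((97*J)*J + J*G) = -685*J + (97*J² + G*J) = -685*J + 97*J² + G*J)
m(-525, H(r(1))) + 471906 = -525*(-685 + (13/12)*6 + 97*(-525)) + 471906 = -525*(-685 + 13/2 - 50925) + 471906 = -525*(-103207/2) + 471906 = 54183675/2 + 471906 = 55127487/2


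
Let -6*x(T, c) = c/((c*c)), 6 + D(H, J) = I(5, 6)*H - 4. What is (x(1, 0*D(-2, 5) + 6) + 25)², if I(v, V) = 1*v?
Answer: 808201/1296 ≈ 623.61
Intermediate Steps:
I(v, V) = v
D(H, J) = -10 + 5*H (D(H, J) = -6 + (5*H - 4) = -6 + (-4 + 5*H) = -10 + 5*H)
x(T, c) = -1/(6*c) (x(T, c) = -c/(6*(c*c)) = -c/(6*(c²)) = -c/(6*c²) = -1/(6*c))
(x(1, 0*D(-2, 5) + 6) + 25)² = (-1/(6*(0*(-10 + 5*(-2)) + 6)) + 25)² = (-1/(6*(0*(-10 - 10) + 6)) + 25)² = (-1/(6*(0*(-20) + 6)) + 25)² = (-1/(6*(0 + 6)) + 25)² = (-⅙/6 + 25)² = (-⅙*⅙ + 25)² = (-1/36 + 25)² = (899/36)² = 808201/1296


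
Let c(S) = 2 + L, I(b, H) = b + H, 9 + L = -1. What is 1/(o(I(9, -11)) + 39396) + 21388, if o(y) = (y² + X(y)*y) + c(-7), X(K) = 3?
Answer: 842387769/39386 ≈ 21388.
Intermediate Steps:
L = -10 (L = -9 - 1 = -10)
I(b, H) = H + b
c(S) = -8 (c(S) = 2 - 10 = -8)
o(y) = -8 + y² + 3*y (o(y) = (y² + 3*y) - 8 = -8 + y² + 3*y)
1/(o(I(9, -11)) + 39396) + 21388 = 1/((-8 + (-11 + 9)² + 3*(-11 + 9)) + 39396) + 21388 = 1/((-8 + (-2)² + 3*(-2)) + 39396) + 21388 = 1/((-8 + 4 - 6) + 39396) + 21388 = 1/(-10 + 39396) + 21388 = 1/39386 + 21388 = 842387769/39386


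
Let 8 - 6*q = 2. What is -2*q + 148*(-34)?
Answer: -5034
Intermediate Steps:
q = 1 (q = 4/3 - ⅙*2 = 4/3 - ⅓ = 1)
-2*q + 148*(-34) = -2*1 + 148*(-34) = -2 - 5032 = -5034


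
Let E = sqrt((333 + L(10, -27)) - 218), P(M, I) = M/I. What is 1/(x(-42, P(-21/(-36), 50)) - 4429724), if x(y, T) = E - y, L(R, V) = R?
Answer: -4429682/19622082620999 - 5*sqrt(5)/19622082620999 ≈ -2.2575e-7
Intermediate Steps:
E = 5*sqrt(5) (E = sqrt((333 + 10) - 218) = sqrt(343 - 218) = sqrt(125) = 5*sqrt(5) ≈ 11.180)
x(y, T) = -y + 5*sqrt(5) (x(y, T) = 5*sqrt(5) - y = -y + 5*sqrt(5))
1/(x(-42, P(-21/(-36), 50)) - 4429724) = 1/((-1*(-42) + 5*sqrt(5)) - 4429724) = 1/((42 + 5*sqrt(5)) - 4429724) = 1/(-4429682 + 5*sqrt(5))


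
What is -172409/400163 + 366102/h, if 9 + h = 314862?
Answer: 2794454053/3817955183 ≈ 0.73192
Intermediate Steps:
h = 314853 (h = -9 + 314862 = 314853)
-172409/400163 + 366102/h = -172409/400163 + 366102/314853 = -172409*1/400163 + 366102*(1/314853) = -172409/400163 + 11094/9541 = 2794454053/3817955183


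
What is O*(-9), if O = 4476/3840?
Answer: -3357/320 ≈ -10.491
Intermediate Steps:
O = 373/320 (O = 4476*(1/3840) = 373/320 ≈ 1.1656)
O*(-9) = (373/320)*(-9) = -3357/320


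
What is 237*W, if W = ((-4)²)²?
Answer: 60672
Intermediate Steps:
W = 256 (W = 16² = 256)
237*W = 237*256 = 60672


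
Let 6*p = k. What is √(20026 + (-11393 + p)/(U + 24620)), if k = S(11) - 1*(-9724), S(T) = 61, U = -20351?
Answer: √1459677514786/8538 ≈ 141.51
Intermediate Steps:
k = 9785 (k = 61 - 1*(-9724) = 61 + 9724 = 9785)
p = 9785/6 (p = (⅙)*9785 = 9785/6 ≈ 1630.8)
√(20026 + (-11393 + p)/(U + 24620)) = √(20026 + (-11393 + 9785/6)/(-20351 + 24620)) = √(20026 - 58573/6/4269) = √(20026 - 58573/6*1/4269) = √(20026 - 58573/25614) = √(512887391/25614) = √1459677514786/8538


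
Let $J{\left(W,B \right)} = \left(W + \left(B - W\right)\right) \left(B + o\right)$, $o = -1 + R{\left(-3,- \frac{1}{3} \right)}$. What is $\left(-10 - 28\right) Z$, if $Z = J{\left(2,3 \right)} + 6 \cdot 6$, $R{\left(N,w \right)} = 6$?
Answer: $-2280$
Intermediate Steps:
$o = 5$ ($o = -1 + 6 = 5$)
$J{\left(W,B \right)} = B \left(5 + B\right)$ ($J{\left(W,B \right)} = \left(W + \left(B - W\right)\right) \left(B + 5\right) = B \left(5 + B\right)$)
$Z = 60$ ($Z = 3 \left(5 + 3\right) + 6 \cdot 6 = 3 \cdot 8 + 36 = 24 + 36 = 60$)
$\left(-10 - 28\right) Z = \left(-10 - 28\right) 60 = \left(-38\right) 60 = -2280$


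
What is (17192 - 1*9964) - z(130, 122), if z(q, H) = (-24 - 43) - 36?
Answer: 7331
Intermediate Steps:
z(q, H) = -103 (z(q, H) = -67 - 36 = -103)
(17192 - 1*9964) - z(130, 122) = (17192 - 1*9964) - 1*(-103) = (17192 - 9964) + 103 = 7228 + 103 = 7331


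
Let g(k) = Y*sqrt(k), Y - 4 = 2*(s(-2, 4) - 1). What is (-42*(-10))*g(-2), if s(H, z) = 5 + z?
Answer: 8400*I*sqrt(2) ≈ 11879.0*I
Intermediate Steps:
Y = 20 (Y = 4 + 2*((5 + 4) - 1) = 4 + 2*(9 - 1) = 4 + 2*8 = 4 + 16 = 20)
g(k) = 20*sqrt(k)
(-42*(-10))*g(-2) = (-42*(-10))*(20*sqrt(-2)) = 420*(20*(I*sqrt(2))) = 420*(20*I*sqrt(2)) = 8400*I*sqrt(2)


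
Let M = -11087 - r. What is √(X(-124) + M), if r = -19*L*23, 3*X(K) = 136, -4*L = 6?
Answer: I*√421098/6 ≈ 108.15*I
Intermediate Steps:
L = -3/2 (L = -¼*6 = -3/2 ≈ -1.5000)
X(K) = 136/3 (X(K) = (⅓)*136 = 136/3)
r = 1311/2 (r = -19*(-3/2)*23 = (57/2)*23 = 1311/2 ≈ 655.50)
M = -23485/2 (M = -11087 - 1*1311/2 = -11087 - 1311/2 = -23485/2 ≈ -11743.)
√(X(-124) + M) = √(136/3 - 23485/2) = √(-70183/6) = I*√421098/6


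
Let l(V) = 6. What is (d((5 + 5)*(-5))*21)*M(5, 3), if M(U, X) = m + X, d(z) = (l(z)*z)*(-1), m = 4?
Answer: 44100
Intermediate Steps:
d(z) = -6*z (d(z) = (6*z)*(-1) = -6*z)
M(U, X) = 4 + X
(d((5 + 5)*(-5))*21)*M(5, 3) = (-6*(5 + 5)*(-5)*21)*(4 + 3) = (-60*(-5)*21)*7 = (-6*(-50)*21)*7 = (300*21)*7 = 6300*7 = 44100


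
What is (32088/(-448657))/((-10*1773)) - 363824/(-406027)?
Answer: 482353276239836/538303058708745 ≈ 0.89606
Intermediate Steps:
(32088/(-448657))/((-10*1773)) - 363824/(-406027) = (32088*(-1/448657))/(-17730) - 363824*(-1/406027) = -32088/448657*(-1/17730) + 363824/406027 = 5348/1325781435 + 363824/406027 = 482353276239836/538303058708745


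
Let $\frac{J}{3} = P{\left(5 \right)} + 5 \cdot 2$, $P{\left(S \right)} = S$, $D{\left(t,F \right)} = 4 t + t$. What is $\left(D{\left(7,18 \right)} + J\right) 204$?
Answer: $16320$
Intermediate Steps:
$D{\left(t,F \right)} = 5 t$
$J = 45$ ($J = 3 \left(5 + 5 \cdot 2\right) = 3 \left(5 + 10\right) = 3 \cdot 15 = 45$)
$\left(D{\left(7,18 \right)} + J\right) 204 = \left(5 \cdot 7 + 45\right) 204 = \left(35 + 45\right) 204 = 80 \cdot 204 = 16320$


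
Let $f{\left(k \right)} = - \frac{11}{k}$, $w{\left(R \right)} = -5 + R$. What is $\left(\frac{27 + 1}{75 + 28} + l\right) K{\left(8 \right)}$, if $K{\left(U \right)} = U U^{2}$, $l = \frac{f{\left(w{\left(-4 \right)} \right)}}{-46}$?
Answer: $\frac{2677504}{21321} \approx 125.58$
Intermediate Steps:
$l = - \frac{11}{414}$ ($l = \frac{\left(-11\right) \frac{1}{-5 - 4}}{-46} = - \frac{11}{-9} \left(- \frac{1}{46}\right) = \left(-11\right) \left(- \frac{1}{9}\right) \left(- \frac{1}{46}\right) = \frac{11}{9} \left(- \frac{1}{46}\right) = - \frac{11}{414} \approx -0.02657$)
$K{\left(U \right)} = U^{3}$
$\left(\frac{27 + 1}{75 + 28} + l\right) K{\left(8 \right)} = \left(\frac{27 + 1}{75 + 28} - \frac{11}{414}\right) 8^{3} = \left(\frac{28}{103} - \frac{11}{414}\right) 512 = \frac{10459}{42642} \cdot 512 = \frac{2677504}{21321}$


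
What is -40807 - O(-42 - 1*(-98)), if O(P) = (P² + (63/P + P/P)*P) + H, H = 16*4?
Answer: -44126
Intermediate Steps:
H = 64
O(P) = 64 + P² + P*(1 + 63/P) (O(P) = (P² + (63/P + P/P)*P) + 64 = (P² + (63/P + 1)*P) + 64 = (P² + (1 + 63/P)*P) + 64 = (P² + P*(1 + 63/P)) + 64 = 64 + P² + P*(1 + 63/P))
-40807 - O(-42 - 1*(-98)) = -40807 - (127 + (-42 - 1*(-98)) + (-42 - 1*(-98))²) = -40807 - (127 + (-42 + 98) + (-42 + 98)²) = -40807 - (127 + 56 + 56²) = -40807 - (127 + 56 + 3136) = -40807 - 1*3319 = -40807 - 3319 = -44126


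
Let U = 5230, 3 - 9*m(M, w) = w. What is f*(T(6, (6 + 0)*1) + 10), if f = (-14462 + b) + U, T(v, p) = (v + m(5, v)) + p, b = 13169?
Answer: 255905/3 ≈ 85302.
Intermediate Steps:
m(M, w) = 1/3 - w/9
T(v, p) = 1/3 + p + 8*v/9 (T(v, p) = (v + (1/3 - v/9)) + p = (1/3 + 8*v/9) + p = 1/3 + p + 8*v/9)
f = 3937 (f = (-14462 + 13169) + 5230 = -1293 + 5230 = 3937)
f*(T(6, (6 + 0)*1) + 10) = 3937*((1/3 + (6 + 0)*1 + (8/9)*6) + 10) = 3937*((1/3 + 6*1 + 16/3) + 10) = 3937*((1/3 + 6 + 16/3) + 10) = 3937*(35/3 + 10) = 3937*(65/3) = 255905/3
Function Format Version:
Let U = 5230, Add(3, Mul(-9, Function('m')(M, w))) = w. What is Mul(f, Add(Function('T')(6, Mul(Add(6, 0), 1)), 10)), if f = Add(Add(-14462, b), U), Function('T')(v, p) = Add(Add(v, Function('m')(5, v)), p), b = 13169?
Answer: Rational(255905, 3) ≈ 85302.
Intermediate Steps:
Function('m')(M, w) = Add(Rational(1, 3), Mul(Rational(-1, 9), w))
Function('T')(v, p) = Add(Rational(1, 3), p, Mul(Rational(8, 9), v)) (Function('T')(v, p) = Add(Add(v, Add(Rational(1, 3), Mul(Rational(-1, 9), v))), p) = Add(Add(Rational(1, 3), Mul(Rational(8, 9), v)), p) = Add(Rational(1, 3), p, Mul(Rational(8, 9), v)))
f = 3937 (f = Add(Add(-14462, 13169), 5230) = Add(-1293, 5230) = 3937)
Mul(f, Add(Function('T')(6, Mul(Add(6, 0), 1)), 10)) = Mul(3937, Add(Add(Rational(1, 3), Mul(Add(6, 0), 1), Mul(Rational(8, 9), 6)), 10)) = Mul(3937, Add(Add(Rational(1, 3), Mul(6, 1), Rational(16, 3)), 10)) = Mul(3937, Add(Add(Rational(1, 3), 6, Rational(16, 3)), 10)) = Mul(3937, Add(Rational(35, 3), 10)) = Mul(3937, Rational(65, 3)) = Rational(255905, 3)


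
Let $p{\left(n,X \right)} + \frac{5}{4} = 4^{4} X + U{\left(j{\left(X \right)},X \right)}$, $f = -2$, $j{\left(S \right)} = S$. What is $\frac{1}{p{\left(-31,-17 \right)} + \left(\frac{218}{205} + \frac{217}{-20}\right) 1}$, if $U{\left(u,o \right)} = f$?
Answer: $- \frac{82}{357933} \approx -0.00022909$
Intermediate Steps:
$U{\left(u,o \right)} = -2$
$p{\left(n,X \right)} = - \frac{13}{4} + 256 X$ ($p{\left(n,X \right)} = - \frac{5}{4} + \left(4^{4} X - 2\right) = - \frac{5}{4} + \left(256 X - 2\right) = - \frac{5}{4} + \left(-2 + 256 X\right) = - \frac{13}{4} + 256 X$)
$\frac{1}{p{\left(-31,-17 \right)} + \left(\frac{218}{205} + \frac{217}{-20}\right) 1} = \frac{1}{\left(- \frac{13}{4} + 256 \left(-17\right)\right) + \left(\frac{218}{205} + \frac{217}{-20}\right) 1} = \frac{1}{\left(- \frac{13}{4} - 4352\right) + \left(218 \cdot \frac{1}{205} + 217 \left(- \frac{1}{20}\right)\right) 1} = \frac{1}{- \frac{17421}{4} + \left(\frac{218}{205} - \frac{217}{20}\right) 1} = \frac{1}{- \frac{17421}{4} - \frac{1605}{164}} = \frac{1}{- \frac{357933}{82}} = - \frac{82}{357933}$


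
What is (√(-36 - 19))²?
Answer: -55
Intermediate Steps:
(√(-36 - 19))² = (√(-55))² = (I*√55)² = -55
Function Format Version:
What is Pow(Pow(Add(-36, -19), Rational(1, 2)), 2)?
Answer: -55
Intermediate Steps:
Pow(Pow(Add(-36, -19), Rational(1, 2)), 2) = Pow(Pow(-55, Rational(1, 2)), 2) = Pow(Mul(I, Pow(55, Rational(1, 2))), 2) = -55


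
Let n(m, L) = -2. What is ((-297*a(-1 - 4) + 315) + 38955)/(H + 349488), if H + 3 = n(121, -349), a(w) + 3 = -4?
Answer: 41349/349483 ≈ 0.11831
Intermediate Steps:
a(w) = -7 (a(w) = -3 - 4 = -7)
H = -5 (H = -3 - 2 = -5)
((-297*a(-1 - 4) + 315) + 38955)/(H + 349488) = ((-297*(-7) + 315) + 38955)/(-5 + 349488) = ((2079 + 315) + 38955)/349483 = (2394 + 38955)*(1/349483) = 41349*(1/349483) = 41349/349483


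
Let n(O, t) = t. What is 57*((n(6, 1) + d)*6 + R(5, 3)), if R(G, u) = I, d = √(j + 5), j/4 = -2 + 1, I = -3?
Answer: 513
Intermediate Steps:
j = -4 (j = 4*(-2 + 1) = 4*(-1) = -4)
d = 1 (d = √(-4 + 5) = √1 = 1)
R(G, u) = -3
57*((n(6, 1) + d)*6 + R(5, 3)) = 57*((1 + 1)*6 - 3) = 57*(2*6 - 3) = 57*(12 - 3) = 57*9 = 513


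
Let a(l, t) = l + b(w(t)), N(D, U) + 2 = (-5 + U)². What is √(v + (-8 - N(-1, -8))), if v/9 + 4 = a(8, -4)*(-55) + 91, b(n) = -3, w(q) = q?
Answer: I*√1867 ≈ 43.209*I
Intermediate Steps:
N(D, U) = -2 + (-5 + U)²
a(l, t) = -3 + l (a(l, t) = l - 3 = -3 + l)
v = -1692 (v = -36 + 9*((-3 + 8)*(-55) + 91) = -36 + 9*(5*(-55) + 91) = -36 + 9*(-275 + 91) = -36 + 9*(-184) = -36 - 1656 = -1692)
√(v + (-8 - N(-1, -8))) = √(-1692 + (-8 - (-2 + (-5 - 8)²))) = √(-1692 + (-8 - (-2 + (-13)²))) = √(-1692 + (-8 - (-2 + 169))) = √(-1692 + (-8 - 1*167)) = √(-1692 + (-8 - 167)) = √(-1692 - 175) = √(-1867) = I*√1867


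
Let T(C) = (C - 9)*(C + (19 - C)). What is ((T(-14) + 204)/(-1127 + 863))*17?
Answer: 3961/264 ≈ 15.004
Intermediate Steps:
T(C) = -171 + 19*C (T(C) = (-9 + C)*19 = -171 + 19*C)
((T(-14) + 204)/(-1127 + 863))*17 = (((-171 + 19*(-14)) + 204)/(-1127 + 863))*17 = (((-171 - 266) + 204)/(-264))*17 = ((-437 + 204)*(-1/264))*17 = -233*(-1/264)*17 = (233/264)*17 = 3961/264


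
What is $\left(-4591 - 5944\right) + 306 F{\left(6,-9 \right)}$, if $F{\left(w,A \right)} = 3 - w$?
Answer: $-11453$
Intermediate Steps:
$\left(-4591 - 5944\right) + 306 F{\left(6,-9 \right)} = \left(-4591 - 5944\right) + 306 \left(3 - 6\right) = -10535 + 306 \left(3 - 6\right) = -10535 + 306 \left(-3\right) = -10535 - 918 = -11453$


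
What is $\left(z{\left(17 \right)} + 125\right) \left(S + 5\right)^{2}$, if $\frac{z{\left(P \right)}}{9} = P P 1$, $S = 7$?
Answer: $392544$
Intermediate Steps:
$z{\left(P \right)} = 9 P^{2}$ ($z{\left(P \right)} = 9 P P 1 = 9 P^{2} \cdot 1 = 9 P^{2}$)
$\left(z{\left(17 \right)} + 125\right) \left(S + 5\right)^{2} = \left(9 \cdot 17^{2} + 125\right) \left(7 + 5\right)^{2} = \left(9 \cdot 289 + 125\right) 12^{2} = \left(2601 + 125\right) 144 = 2726 \cdot 144 = 392544$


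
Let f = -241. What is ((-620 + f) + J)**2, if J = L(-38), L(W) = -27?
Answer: 788544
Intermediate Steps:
J = -27
((-620 + f) + J)**2 = ((-620 - 241) - 27)**2 = (-861 - 27)**2 = (-888)**2 = 788544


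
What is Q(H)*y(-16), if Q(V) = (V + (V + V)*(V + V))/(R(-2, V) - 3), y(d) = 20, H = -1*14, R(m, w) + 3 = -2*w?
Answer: 700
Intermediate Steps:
R(m, w) = -3 - 2*w
H = -14
Q(V) = (V + 4*V²)/(-6 - 2*V) (Q(V) = (V + (V + V)*(V + V))/((-3 - 2*V) - 3) = (V + (2*V)*(2*V))/(-6 - 2*V) = (V + 4*V²)/(-6 - 2*V))
Q(H)*y(-16) = -1*(-14)*(1 + 4*(-14))/(6 + 2*(-14))*20 = -1*(-14)*(1 - 56)/(6 - 28)*20 = -1*(-14)*(-55)/(-22)*20 = -1*(-14)*(-1/22)*(-55)*20 = 35*20 = 700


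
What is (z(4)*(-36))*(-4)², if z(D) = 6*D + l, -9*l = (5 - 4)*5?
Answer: -13504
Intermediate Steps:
l = -5/9 (l = -(5 - 4)*5/9 = -5/9 ≈ -0.55556)
z(D) = -5/9 + 6*D (z(D) = 6*D - 5/9 = -5/9 + 6*D)
(z(4)*(-36))*(-4)² = ((-5/9 + 6*4)*(-36))*(-4)² = ((-5/9 + 24)*(-36))*16 = ((211/9)*(-36))*16 = -844*16 = -13504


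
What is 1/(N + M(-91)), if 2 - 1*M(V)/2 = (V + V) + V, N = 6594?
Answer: 1/7144 ≈ 0.00013998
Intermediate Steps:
M(V) = 4 - 6*V (M(V) = 4 - 2*((V + V) + V) = 4 - 2*(2*V + V) = 4 - 6*V)
1/(N + M(-91)) = 1/(6594 + (4 - 6*(-91))) = 1/(6594 + (4 + 546)) = 1/(6594 + 550) = 1/7144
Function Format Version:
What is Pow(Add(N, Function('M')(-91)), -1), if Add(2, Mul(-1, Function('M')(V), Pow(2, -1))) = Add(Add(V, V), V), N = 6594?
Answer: Rational(1, 7144) ≈ 0.00013998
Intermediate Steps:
Function('M')(V) = Add(4, Mul(-6, V)) (Function('M')(V) = Add(4, Mul(-2, Add(Add(V, V), V))) = Add(4, Mul(-2, Add(Mul(2, V), V))) = Add(4, Mul(-2, Mul(3, V))) = Add(4, Mul(-6, V)))
Pow(Add(N, Function('M')(-91)), -1) = Pow(Add(6594, Add(4, Mul(-6, -91))), -1) = Pow(Add(6594, Add(4, 546)), -1) = Pow(Add(6594, 550), -1) = Pow(7144, -1) = Rational(1, 7144)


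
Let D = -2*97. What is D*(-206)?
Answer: 39964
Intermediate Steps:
D = -194
D*(-206) = -194*(-206) = 39964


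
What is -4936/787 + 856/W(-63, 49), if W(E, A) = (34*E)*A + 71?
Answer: -518395904/82546069 ≈ -6.2801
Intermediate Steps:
W(E, A) = 71 + 34*A*E (W(E, A) = 34*A*E + 71 = 71 + 34*A*E)
-4936/787 + 856/W(-63, 49) = -4936/787 + 856/(71 + 34*49*(-63)) = -4936*1/787 + 856/(71 - 104958) = -4936/787 + 856/(-104887) = -4936/787 + 856*(-1/104887) = -4936/787 - 856/104887 = -518395904/82546069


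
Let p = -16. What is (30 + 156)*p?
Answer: -2976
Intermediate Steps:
(30 + 156)*p = (30 + 156)*(-16) = 186*(-16) = -2976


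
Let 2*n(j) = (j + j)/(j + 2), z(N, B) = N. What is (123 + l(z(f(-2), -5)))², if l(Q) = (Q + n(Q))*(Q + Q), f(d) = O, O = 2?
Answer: 17689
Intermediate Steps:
f(d) = 2
n(j) = j/(2 + j) (n(j) = ((j + j)/(j + 2))/2 = ((2*j)/(2 + j))/2 = (2*j/(2 + j))/2 = j/(2 + j))
l(Q) = 2*Q*(Q + Q/(2 + Q)) (l(Q) = (Q + Q/(2 + Q))*(Q + Q) = (Q + Q/(2 + Q))*(2*Q) = 2*Q*(Q + Q/(2 + Q)))
(123 + l(z(f(-2), -5)))² = (123 + 2*2²*(3 + 2)/(2 + 2))² = (123 + 2*4*5/4)² = (123 + 2*4*(¼)*5)² = (123 + 10)² = 133² = 17689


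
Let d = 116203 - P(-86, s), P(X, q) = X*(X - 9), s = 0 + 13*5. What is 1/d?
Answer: 1/108033 ≈ 9.2564e-6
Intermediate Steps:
s = 65 (s = 0 + 65 = 65)
P(X, q) = X*(-9 + X)
d = 108033 (d = 116203 - (-86)*(-9 - 86) = 116203 - (-86)*(-95) = 116203 - 1*8170 = 116203 - 8170 = 108033)
1/d = 1/108033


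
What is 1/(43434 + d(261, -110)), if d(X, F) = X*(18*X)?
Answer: 1/1269612 ≈ 7.8764e-7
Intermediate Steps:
d(X, F) = 18*X²
1/(43434 + d(261, -110)) = 1/(43434 + 18*261²) = 1/(43434 + 18*68121) = 1/(43434 + 1226178) = 1/1269612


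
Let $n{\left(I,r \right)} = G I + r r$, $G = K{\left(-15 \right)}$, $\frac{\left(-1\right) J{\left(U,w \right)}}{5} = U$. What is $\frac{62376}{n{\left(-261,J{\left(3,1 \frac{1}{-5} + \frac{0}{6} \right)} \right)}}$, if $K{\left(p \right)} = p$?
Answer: $\frac{226}{15} \approx 15.067$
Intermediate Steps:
$J{\left(U,w \right)} = - 5 U$
$G = -15$
$n{\left(I,r \right)} = r^{2} - 15 I$ ($n{\left(I,r \right)} = - 15 I + r r = - 15 I + r^{2} = r^{2} - 15 I$)
$\frac{62376}{n{\left(-261,J{\left(3,1 \frac{1}{-5} + \frac{0}{6} \right)} \right)}} = \frac{62376}{\left(\left(-5\right) 3\right)^{2} - -3915} = \frac{62376}{\left(-15\right)^{2} + 3915} = \frac{62376}{225 + 3915} = \frac{62376}{4140} = 62376 \cdot \frac{1}{4140} = \frac{226}{15}$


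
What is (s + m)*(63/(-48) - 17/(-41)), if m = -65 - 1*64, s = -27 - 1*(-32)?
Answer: 18259/164 ≈ 111.34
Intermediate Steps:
s = 5 (s = -27 + 32 = 5)
m = -129 (m = -65 - 64 = -129)
(s + m)*(63/(-48) - 17/(-41)) = (5 - 129)*(63/(-48) - 17/(-41)) = -124*(63*(-1/48) - 17*(-1/41)) = -124*(-21/16 + 17/41) = -124*(-589/656) = 18259/164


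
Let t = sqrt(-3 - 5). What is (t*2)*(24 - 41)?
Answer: -68*I*sqrt(2) ≈ -96.167*I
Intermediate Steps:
t = 2*I*sqrt(2) (t = sqrt(-8) = 2*I*sqrt(2) ≈ 2.8284*I)
(t*2)*(24 - 41) = ((2*I*sqrt(2))*2)*(24 - 41) = (4*I*sqrt(2))*(-17) = -68*I*sqrt(2)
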